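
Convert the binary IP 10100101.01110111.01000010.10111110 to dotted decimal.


10100101 = 165
01110111 = 119
01000010 = 66
10111110 = 190
IP: 165.119.66.190


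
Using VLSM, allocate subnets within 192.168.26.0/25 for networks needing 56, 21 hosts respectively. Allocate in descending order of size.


56 hosts -> /26 (62 usable): 192.168.26.0/26
21 hosts -> /27 (30 usable): 192.168.26.64/27
Allocation: 192.168.26.0/26 (56 hosts, 62 usable); 192.168.26.64/27 (21 hosts, 30 usable)


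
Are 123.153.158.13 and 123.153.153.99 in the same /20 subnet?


Mask: 255.255.240.0
123.153.158.13 AND mask = 123.153.144.0
123.153.153.99 AND mask = 123.153.144.0
Yes, same subnet (123.153.144.0)


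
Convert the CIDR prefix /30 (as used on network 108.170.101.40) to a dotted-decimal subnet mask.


/30 means 30 network bits, 2 host bits
Binary: 11111111111111111111111111111100
Mask: 255.255.255.252


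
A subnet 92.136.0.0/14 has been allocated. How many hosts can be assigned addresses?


Host bits = 32 - 14 = 18
Total addresses = 2^18 = 262144
Usable = total - 2 (network and broadcast)
Usable hosts: 262142


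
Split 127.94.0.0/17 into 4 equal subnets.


New prefix = 17 + 2 = 19
Each subnet has 8192 addresses
  127.94.0.0/19
  127.94.32.0/19
  127.94.64.0/19
  127.94.96.0/19
Subnets: 127.94.0.0/19, 127.94.32.0/19, 127.94.64.0/19, 127.94.96.0/19


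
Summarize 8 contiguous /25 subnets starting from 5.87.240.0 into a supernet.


Original prefix: /25
Number of subnets: 8 = 2^3
New prefix = 25 - 3 = 22
Supernet: 5.87.240.0/22


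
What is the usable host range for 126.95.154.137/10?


Network: 126.64.0.0
Broadcast: 126.127.255.255
First usable = network + 1
Last usable = broadcast - 1
Range: 126.64.0.1 to 126.127.255.254


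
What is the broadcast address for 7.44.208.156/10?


Network: 7.0.0.0/10
Host bits = 22
Set all host bits to 1:
Broadcast: 7.63.255.255


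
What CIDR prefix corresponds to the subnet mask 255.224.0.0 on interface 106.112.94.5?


Binary: 11111111.11100000.00000000.00000000
Count leading 1s
Prefix: /11


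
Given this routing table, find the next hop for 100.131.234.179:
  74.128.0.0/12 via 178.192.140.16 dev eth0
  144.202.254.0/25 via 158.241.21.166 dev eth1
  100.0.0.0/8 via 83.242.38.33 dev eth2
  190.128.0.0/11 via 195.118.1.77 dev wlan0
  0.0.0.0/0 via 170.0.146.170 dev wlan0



Longest prefix match for 100.131.234.179:
  /12 74.128.0.0: no
  /25 144.202.254.0: no
  /8 100.0.0.0: MATCH
  /11 190.128.0.0: no
  /0 0.0.0.0: MATCH
Selected: next-hop 83.242.38.33 via eth2 (matched /8)


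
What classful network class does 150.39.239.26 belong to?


First octet: 150
Binary: 10010110
10xxxxxx -> Class B (128-191)
Class B, default mask 255.255.0.0 (/16)


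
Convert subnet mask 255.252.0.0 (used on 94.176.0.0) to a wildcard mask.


Subnet mask: 255.252.0.0
Wildcard = 255.255.255.255 - subnet mask
255 - 255 = 0
255 - 252 = 3
255 - 0 = 255
255 - 0 = 255
Wildcard: 0.3.255.255


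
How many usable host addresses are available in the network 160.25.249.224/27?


Host bits = 32 - 27 = 5
Total addresses = 2^5 = 32
Usable = total - 2 (network and broadcast)
Usable hosts: 30


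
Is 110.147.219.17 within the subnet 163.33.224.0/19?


Subnet network: 163.33.224.0
Test IP AND mask: 110.147.192.0
No, 110.147.219.17 is not in 163.33.224.0/19


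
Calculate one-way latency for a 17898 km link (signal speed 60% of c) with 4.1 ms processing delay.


Speed = 0.6 * 3e5 km/s = 180000 km/s
Propagation delay = 17898 / 180000 = 0.0994 s = 99.4333 ms
Processing delay = 4.1 ms
Total one-way latency = 103.5333 ms


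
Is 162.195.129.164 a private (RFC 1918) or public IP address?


RFC 1918 private ranges:
  10.0.0.0/8 (10.0.0.0 - 10.255.255.255)
  172.16.0.0/12 (172.16.0.0 - 172.31.255.255)
  192.168.0.0/16 (192.168.0.0 - 192.168.255.255)
Public (not in any RFC 1918 range)


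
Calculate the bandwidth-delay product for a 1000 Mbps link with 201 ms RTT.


BDP = bandwidth * RTT
= 1000 Mbps * 201 ms
= 1000 * 1e6 * 201 / 1000 bits
= 201000000 bits
= 25125000 bytes
= 24536.1328 KB
BDP = 201000000 bits (25125000 bytes)


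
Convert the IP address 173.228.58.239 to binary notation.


173 = 10101101
228 = 11100100
58 = 00111010
239 = 11101111
Binary: 10101101.11100100.00111010.11101111


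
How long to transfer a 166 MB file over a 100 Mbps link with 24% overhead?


Effective throughput = 100 * (1 - 24/100) = 76 Mbps
File size in Mb = 166 * 8 = 1328 Mb
Time = 1328 / 76
Time = 17.4737 seconds


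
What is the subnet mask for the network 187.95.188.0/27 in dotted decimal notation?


/27 means 27 network bits, 5 host bits
Binary: 11111111111111111111111111100000
Mask: 255.255.255.224


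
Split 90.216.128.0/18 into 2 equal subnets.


New prefix = 18 + 1 = 19
Each subnet has 8192 addresses
  90.216.128.0/19
  90.216.160.0/19
Subnets: 90.216.128.0/19, 90.216.160.0/19


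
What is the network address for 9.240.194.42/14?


IP:   00001001.11110000.11000010.00101010
Mask: 11111111.11111100.00000000.00000000
AND operation:
Net:  00001001.11110000.00000000.00000000
Network: 9.240.0.0/14


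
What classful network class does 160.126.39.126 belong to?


First octet: 160
Binary: 10100000
10xxxxxx -> Class B (128-191)
Class B, default mask 255.255.0.0 (/16)


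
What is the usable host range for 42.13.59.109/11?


Network: 42.0.0.0
Broadcast: 42.31.255.255
First usable = network + 1
Last usable = broadcast - 1
Range: 42.0.0.1 to 42.31.255.254


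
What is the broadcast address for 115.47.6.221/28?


Network: 115.47.6.208/28
Host bits = 4
Set all host bits to 1:
Broadcast: 115.47.6.223


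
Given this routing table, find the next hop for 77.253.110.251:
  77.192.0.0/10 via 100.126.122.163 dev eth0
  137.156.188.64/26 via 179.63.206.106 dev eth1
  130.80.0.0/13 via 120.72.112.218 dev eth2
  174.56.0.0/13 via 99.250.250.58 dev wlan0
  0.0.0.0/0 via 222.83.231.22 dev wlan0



Longest prefix match for 77.253.110.251:
  /10 77.192.0.0: MATCH
  /26 137.156.188.64: no
  /13 130.80.0.0: no
  /13 174.56.0.0: no
  /0 0.0.0.0: MATCH
Selected: next-hop 100.126.122.163 via eth0 (matched /10)


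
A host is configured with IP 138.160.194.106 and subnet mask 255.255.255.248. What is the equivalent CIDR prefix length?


Binary: 11111111.11111111.11111111.11111000
Count leading 1s
Prefix: /29


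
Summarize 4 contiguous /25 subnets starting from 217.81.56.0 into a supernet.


Original prefix: /25
Number of subnets: 4 = 2^2
New prefix = 25 - 2 = 23
Supernet: 217.81.56.0/23


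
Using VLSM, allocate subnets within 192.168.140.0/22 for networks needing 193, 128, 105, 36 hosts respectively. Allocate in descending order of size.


193 hosts -> /24 (254 usable): 192.168.140.0/24
128 hosts -> /24 (254 usable): 192.168.141.0/24
105 hosts -> /25 (126 usable): 192.168.142.0/25
36 hosts -> /26 (62 usable): 192.168.142.128/26
Allocation: 192.168.140.0/24 (193 hosts, 254 usable); 192.168.141.0/24 (128 hosts, 254 usable); 192.168.142.0/25 (105 hosts, 126 usable); 192.168.142.128/26 (36 hosts, 62 usable)


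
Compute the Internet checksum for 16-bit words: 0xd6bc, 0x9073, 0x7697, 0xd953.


Sum all words (with carry folding):
+ 0xd6bc = 0xd6bc
+ 0x9073 = 0x6730
+ 0x7697 = 0xddc7
+ 0xd953 = 0xb71b
One's complement: ~0xb71b
Checksum = 0x48e4


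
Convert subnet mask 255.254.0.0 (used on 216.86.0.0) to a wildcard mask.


Subnet mask: 255.254.0.0
Wildcard = 255.255.255.255 - subnet mask
255 - 255 = 0
255 - 254 = 1
255 - 0 = 255
255 - 0 = 255
Wildcard: 0.1.255.255


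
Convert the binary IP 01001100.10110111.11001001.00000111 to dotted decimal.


01001100 = 76
10110111 = 183
11001001 = 201
00000111 = 7
IP: 76.183.201.7


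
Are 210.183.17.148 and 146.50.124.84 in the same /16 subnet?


Mask: 255.255.0.0
210.183.17.148 AND mask = 210.183.0.0
146.50.124.84 AND mask = 146.50.0.0
No, different subnets (210.183.0.0 vs 146.50.0.0)


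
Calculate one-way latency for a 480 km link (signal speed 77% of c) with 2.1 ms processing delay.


Speed = 0.77 * 3e5 km/s = 231000 km/s
Propagation delay = 480 / 231000 = 0.0021 s = 2.0779 ms
Processing delay = 2.1 ms
Total one-way latency = 4.1779 ms


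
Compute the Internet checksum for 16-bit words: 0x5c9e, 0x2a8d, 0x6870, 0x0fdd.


Sum all words (with carry folding):
+ 0x5c9e = 0x5c9e
+ 0x2a8d = 0x872b
+ 0x6870 = 0xef9b
+ 0x0fdd = 0xff78
One's complement: ~0xff78
Checksum = 0x0087


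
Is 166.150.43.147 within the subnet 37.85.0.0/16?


Subnet network: 37.85.0.0
Test IP AND mask: 166.150.0.0
No, 166.150.43.147 is not in 37.85.0.0/16


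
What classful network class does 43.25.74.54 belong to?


First octet: 43
Binary: 00101011
0xxxxxxx -> Class A (1-126)
Class A, default mask 255.0.0.0 (/8)


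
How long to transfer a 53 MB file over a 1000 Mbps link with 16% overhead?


Effective throughput = 1000 * (1 - 16/100) = 840 Mbps
File size in Mb = 53 * 8 = 424 Mb
Time = 424 / 840
Time = 0.5048 seconds


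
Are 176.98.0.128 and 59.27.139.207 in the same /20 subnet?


Mask: 255.255.240.0
176.98.0.128 AND mask = 176.98.0.0
59.27.139.207 AND mask = 59.27.128.0
No, different subnets (176.98.0.0 vs 59.27.128.0)


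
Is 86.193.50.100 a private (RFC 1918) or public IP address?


RFC 1918 private ranges:
  10.0.0.0/8 (10.0.0.0 - 10.255.255.255)
  172.16.0.0/12 (172.16.0.0 - 172.31.255.255)
  192.168.0.0/16 (192.168.0.0 - 192.168.255.255)
Public (not in any RFC 1918 range)


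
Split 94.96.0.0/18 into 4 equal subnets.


New prefix = 18 + 2 = 20
Each subnet has 4096 addresses
  94.96.0.0/20
  94.96.16.0/20
  94.96.32.0/20
  94.96.48.0/20
Subnets: 94.96.0.0/20, 94.96.16.0/20, 94.96.32.0/20, 94.96.48.0/20


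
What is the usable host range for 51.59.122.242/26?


Network: 51.59.122.192
Broadcast: 51.59.122.255
First usable = network + 1
Last usable = broadcast - 1
Range: 51.59.122.193 to 51.59.122.254


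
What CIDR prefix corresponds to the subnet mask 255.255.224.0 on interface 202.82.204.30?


Binary: 11111111.11111111.11100000.00000000
Count leading 1s
Prefix: /19


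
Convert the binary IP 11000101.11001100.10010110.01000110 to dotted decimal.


11000101 = 197
11001100 = 204
10010110 = 150
01000110 = 70
IP: 197.204.150.70


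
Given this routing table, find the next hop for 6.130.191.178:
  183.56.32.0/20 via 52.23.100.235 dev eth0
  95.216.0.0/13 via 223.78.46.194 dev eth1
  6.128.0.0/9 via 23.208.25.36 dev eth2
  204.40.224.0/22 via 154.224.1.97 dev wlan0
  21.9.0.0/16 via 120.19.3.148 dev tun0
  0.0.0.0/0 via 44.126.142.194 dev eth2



Longest prefix match for 6.130.191.178:
  /20 183.56.32.0: no
  /13 95.216.0.0: no
  /9 6.128.0.0: MATCH
  /22 204.40.224.0: no
  /16 21.9.0.0: no
  /0 0.0.0.0: MATCH
Selected: next-hop 23.208.25.36 via eth2 (matched /9)


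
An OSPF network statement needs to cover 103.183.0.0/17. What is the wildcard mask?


Subnet mask: 255.255.128.0
Wildcard = 255.255.255.255 - subnet mask
255 - 255 = 0
255 - 255 = 0
255 - 128 = 127
255 - 0 = 255
Wildcard: 0.0.127.255


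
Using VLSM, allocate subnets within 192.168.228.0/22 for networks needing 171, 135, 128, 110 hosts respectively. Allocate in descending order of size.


171 hosts -> /24 (254 usable): 192.168.228.0/24
135 hosts -> /24 (254 usable): 192.168.229.0/24
128 hosts -> /24 (254 usable): 192.168.230.0/24
110 hosts -> /25 (126 usable): 192.168.231.0/25
Allocation: 192.168.228.0/24 (171 hosts, 254 usable); 192.168.229.0/24 (135 hosts, 254 usable); 192.168.230.0/24 (128 hosts, 254 usable); 192.168.231.0/25 (110 hosts, 126 usable)


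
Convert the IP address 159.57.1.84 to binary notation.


159 = 10011111
57 = 00111001
1 = 00000001
84 = 01010100
Binary: 10011111.00111001.00000001.01010100


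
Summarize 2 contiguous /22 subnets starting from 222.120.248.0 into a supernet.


Original prefix: /22
Number of subnets: 2 = 2^1
New prefix = 22 - 1 = 21
Supernet: 222.120.248.0/21


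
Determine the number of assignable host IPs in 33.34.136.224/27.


Host bits = 32 - 27 = 5
Total addresses = 2^5 = 32
Usable = total - 2 (network and broadcast)
Usable hosts: 30


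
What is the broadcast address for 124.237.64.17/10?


Network: 124.192.0.0/10
Host bits = 22
Set all host bits to 1:
Broadcast: 124.255.255.255


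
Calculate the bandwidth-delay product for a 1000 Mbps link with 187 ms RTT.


BDP = bandwidth * RTT
= 1000 Mbps * 187 ms
= 1000 * 1e6 * 187 / 1000 bits
= 187000000 bits
= 23375000 bytes
= 22827.1484 KB
BDP = 187000000 bits (23375000 bytes)


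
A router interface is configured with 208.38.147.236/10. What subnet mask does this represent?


/10 means 10 network bits, 22 host bits
Binary: 11111111110000000000000000000000
Mask: 255.192.0.0


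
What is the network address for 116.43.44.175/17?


IP:   01110100.00101011.00101100.10101111
Mask: 11111111.11111111.10000000.00000000
AND operation:
Net:  01110100.00101011.00000000.00000000
Network: 116.43.0.0/17


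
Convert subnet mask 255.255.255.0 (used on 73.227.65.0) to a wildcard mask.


Subnet mask: 255.255.255.0
Wildcard = 255.255.255.255 - subnet mask
255 - 255 = 0
255 - 255 = 0
255 - 255 = 0
255 - 0 = 255
Wildcard: 0.0.0.255


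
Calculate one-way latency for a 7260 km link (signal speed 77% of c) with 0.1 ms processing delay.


Speed = 0.77 * 3e5 km/s = 231000 km/s
Propagation delay = 7260 / 231000 = 0.0314 s = 31.4286 ms
Processing delay = 0.1 ms
Total one-way latency = 31.5286 ms


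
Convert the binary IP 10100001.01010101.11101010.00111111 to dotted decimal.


10100001 = 161
01010101 = 85
11101010 = 234
00111111 = 63
IP: 161.85.234.63


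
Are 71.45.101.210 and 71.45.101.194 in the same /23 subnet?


Mask: 255.255.254.0
71.45.101.210 AND mask = 71.45.100.0
71.45.101.194 AND mask = 71.45.100.0
Yes, same subnet (71.45.100.0)


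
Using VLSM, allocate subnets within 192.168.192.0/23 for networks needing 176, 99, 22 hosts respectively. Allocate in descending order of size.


176 hosts -> /24 (254 usable): 192.168.192.0/24
99 hosts -> /25 (126 usable): 192.168.193.0/25
22 hosts -> /27 (30 usable): 192.168.193.128/27
Allocation: 192.168.192.0/24 (176 hosts, 254 usable); 192.168.193.0/25 (99 hosts, 126 usable); 192.168.193.128/27 (22 hosts, 30 usable)


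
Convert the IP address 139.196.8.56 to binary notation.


139 = 10001011
196 = 11000100
8 = 00001000
56 = 00111000
Binary: 10001011.11000100.00001000.00111000


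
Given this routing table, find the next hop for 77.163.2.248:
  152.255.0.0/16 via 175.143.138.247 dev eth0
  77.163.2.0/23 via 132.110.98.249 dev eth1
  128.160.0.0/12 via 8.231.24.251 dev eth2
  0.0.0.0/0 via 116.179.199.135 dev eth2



Longest prefix match for 77.163.2.248:
  /16 152.255.0.0: no
  /23 77.163.2.0: MATCH
  /12 128.160.0.0: no
  /0 0.0.0.0: MATCH
Selected: next-hop 132.110.98.249 via eth1 (matched /23)


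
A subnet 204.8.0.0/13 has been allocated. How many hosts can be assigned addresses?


Host bits = 32 - 13 = 19
Total addresses = 2^19 = 524288
Usable = total - 2 (network and broadcast)
Usable hosts: 524286


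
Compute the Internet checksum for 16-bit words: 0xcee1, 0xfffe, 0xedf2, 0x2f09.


Sum all words (with carry folding):
+ 0xcee1 = 0xcee1
+ 0xfffe = 0xcee0
+ 0xedf2 = 0xbcd3
+ 0x2f09 = 0xebdc
One's complement: ~0xebdc
Checksum = 0x1423


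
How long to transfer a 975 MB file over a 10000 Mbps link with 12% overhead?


Effective throughput = 10000 * (1 - 12/100) = 8800 Mbps
File size in Mb = 975 * 8 = 7800 Mb
Time = 7800 / 8800
Time = 0.8864 seconds


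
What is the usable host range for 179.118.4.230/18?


Network: 179.118.0.0
Broadcast: 179.118.63.255
First usable = network + 1
Last usable = broadcast - 1
Range: 179.118.0.1 to 179.118.63.254


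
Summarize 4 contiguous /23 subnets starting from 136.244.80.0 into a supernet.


Original prefix: /23
Number of subnets: 4 = 2^2
New prefix = 23 - 2 = 21
Supernet: 136.244.80.0/21


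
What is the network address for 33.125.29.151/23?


IP:   00100001.01111101.00011101.10010111
Mask: 11111111.11111111.11111110.00000000
AND operation:
Net:  00100001.01111101.00011100.00000000
Network: 33.125.28.0/23


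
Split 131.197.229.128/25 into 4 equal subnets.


New prefix = 25 + 2 = 27
Each subnet has 32 addresses
  131.197.229.128/27
  131.197.229.160/27
  131.197.229.192/27
  131.197.229.224/27
Subnets: 131.197.229.128/27, 131.197.229.160/27, 131.197.229.192/27, 131.197.229.224/27


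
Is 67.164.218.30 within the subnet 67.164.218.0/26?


Subnet network: 67.164.218.0
Test IP AND mask: 67.164.218.0
Yes, 67.164.218.30 is in 67.164.218.0/26


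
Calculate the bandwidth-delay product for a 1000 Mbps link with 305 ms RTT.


BDP = bandwidth * RTT
= 1000 Mbps * 305 ms
= 1000 * 1e6 * 305 / 1000 bits
= 305000000 bits
= 38125000 bytes
= 37231.4453 KB
BDP = 305000000 bits (38125000 bytes)


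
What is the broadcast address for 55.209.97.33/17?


Network: 55.209.0.0/17
Host bits = 15
Set all host bits to 1:
Broadcast: 55.209.127.255


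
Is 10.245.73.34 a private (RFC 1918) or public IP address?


RFC 1918 private ranges:
  10.0.0.0/8 (10.0.0.0 - 10.255.255.255)
  172.16.0.0/12 (172.16.0.0 - 172.31.255.255)
  192.168.0.0/16 (192.168.0.0 - 192.168.255.255)
Private (in 10.0.0.0/8)


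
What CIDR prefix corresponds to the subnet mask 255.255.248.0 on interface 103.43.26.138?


Binary: 11111111.11111111.11111000.00000000
Count leading 1s
Prefix: /21


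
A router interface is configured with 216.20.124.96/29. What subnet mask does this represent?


/29 means 29 network bits, 3 host bits
Binary: 11111111111111111111111111111000
Mask: 255.255.255.248


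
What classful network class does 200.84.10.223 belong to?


First octet: 200
Binary: 11001000
110xxxxx -> Class C (192-223)
Class C, default mask 255.255.255.0 (/24)


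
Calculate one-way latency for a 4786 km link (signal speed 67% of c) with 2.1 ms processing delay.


Speed = 0.67 * 3e5 km/s = 201000 km/s
Propagation delay = 4786 / 201000 = 0.0238 s = 23.8109 ms
Processing delay = 2.1 ms
Total one-way latency = 25.9109 ms


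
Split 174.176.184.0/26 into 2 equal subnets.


New prefix = 26 + 1 = 27
Each subnet has 32 addresses
  174.176.184.0/27
  174.176.184.32/27
Subnets: 174.176.184.0/27, 174.176.184.32/27


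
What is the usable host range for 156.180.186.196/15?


Network: 156.180.0.0
Broadcast: 156.181.255.255
First usable = network + 1
Last usable = broadcast - 1
Range: 156.180.0.1 to 156.181.255.254


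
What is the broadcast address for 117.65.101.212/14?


Network: 117.64.0.0/14
Host bits = 18
Set all host bits to 1:
Broadcast: 117.67.255.255


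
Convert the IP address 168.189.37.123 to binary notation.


168 = 10101000
189 = 10111101
37 = 00100101
123 = 01111011
Binary: 10101000.10111101.00100101.01111011


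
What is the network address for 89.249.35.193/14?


IP:   01011001.11111001.00100011.11000001
Mask: 11111111.11111100.00000000.00000000
AND operation:
Net:  01011001.11111000.00000000.00000000
Network: 89.248.0.0/14


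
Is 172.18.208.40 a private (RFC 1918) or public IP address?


RFC 1918 private ranges:
  10.0.0.0/8 (10.0.0.0 - 10.255.255.255)
  172.16.0.0/12 (172.16.0.0 - 172.31.255.255)
  192.168.0.0/16 (192.168.0.0 - 192.168.255.255)
Private (in 172.16.0.0/12)


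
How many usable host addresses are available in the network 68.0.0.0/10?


Host bits = 32 - 10 = 22
Total addresses = 2^22 = 4194304
Usable = total - 2 (network and broadcast)
Usable hosts: 4194302


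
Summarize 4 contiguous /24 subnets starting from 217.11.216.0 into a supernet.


Original prefix: /24
Number of subnets: 4 = 2^2
New prefix = 24 - 2 = 22
Supernet: 217.11.216.0/22


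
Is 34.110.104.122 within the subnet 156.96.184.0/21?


Subnet network: 156.96.184.0
Test IP AND mask: 34.110.104.0
No, 34.110.104.122 is not in 156.96.184.0/21


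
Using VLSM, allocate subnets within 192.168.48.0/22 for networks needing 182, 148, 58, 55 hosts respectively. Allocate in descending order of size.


182 hosts -> /24 (254 usable): 192.168.48.0/24
148 hosts -> /24 (254 usable): 192.168.49.0/24
58 hosts -> /26 (62 usable): 192.168.50.0/26
55 hosts -> /26 (62 usable): 192.168.50.64/26
Allocation: 192.168.48.0/24 (182 hosts, 254 usable); 192.168.49.0/24 (148 hosts, 254 usable); 192.168.50.0/26 (58 hosts, 62 usable); 192.168.50.64/26 (55 hosts, 62 usable)


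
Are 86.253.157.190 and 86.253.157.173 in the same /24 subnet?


Mask: 255.255.255.0
86.253.157.190 AND mask = 86.253.157.0
86.253.157.173 AND mask = 86.253.157.0
Yes, same subnet (86.253.157.0)


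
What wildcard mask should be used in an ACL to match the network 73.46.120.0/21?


Subnet mask: 255.255.248.0
Wildcard = 255.255.255.255 - subnet mask
255 - 255 = 0
255 - 255 = 0
255 - 248 = 7
255 - 0 = 255
Wildcard: 0.0.7.255


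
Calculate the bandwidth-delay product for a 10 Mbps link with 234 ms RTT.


BDP = bandwidth * RTT
= 10 Mbps * 234 ms
= 10 * 1e6 * 234 / 1000 bits
= 2340000 bits
= 292500 bytes
= 285.6445 KB
BDP = 2340000 bits (292500 bytes)


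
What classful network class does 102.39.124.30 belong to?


First octet: 102
Binary: 01100110
0xxxxxxx -> Class A (1-126)
Class A, default mask 255.0.0.0 (/8)


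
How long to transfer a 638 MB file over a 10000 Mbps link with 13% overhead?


Effective throughput = 10000 * (1 - 13/100) = 8700 Mbps
File size in Mb = 638 * 8 = 5104 Mb
Time = 5104 / 8700
Time = 0.5867 seconds


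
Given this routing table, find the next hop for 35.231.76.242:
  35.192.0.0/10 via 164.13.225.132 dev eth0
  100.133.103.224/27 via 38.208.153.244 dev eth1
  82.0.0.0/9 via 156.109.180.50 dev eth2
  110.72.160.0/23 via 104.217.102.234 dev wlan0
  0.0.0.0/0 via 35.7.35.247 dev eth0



Longest prefix match for 35.231.76.242:
  /10 35.192.0.0: MATCH
  /27 100.133.103.224: no
  /9 82.0.0.0: no
  /23 110.72.160.0: no
  /0 0.0.0.0: MATCH
Selected: next-hop 164.13.225.132 via eth0 (matched /10)


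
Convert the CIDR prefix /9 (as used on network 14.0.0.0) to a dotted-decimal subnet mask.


/9 means 9 network bits, 23 host bits
Binary: 11111111100000000000000000000000
Mask: 255.128.0.0


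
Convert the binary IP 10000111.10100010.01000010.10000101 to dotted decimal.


10000111 = 135
10100010 = 162
01000010 = 66
10000101 = 133
IP: 135.162.66.133


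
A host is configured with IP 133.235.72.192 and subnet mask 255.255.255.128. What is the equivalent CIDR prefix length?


Binary: 11111111.11111111.11111111.10000000
Count leading 1s
Prefix: /25


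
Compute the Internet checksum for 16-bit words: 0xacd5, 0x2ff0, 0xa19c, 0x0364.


Sum all words (with carry folding):
+ 0xacd5 = 0xacd5
+ 0x2ff0 = 0xdcc5
+ 0xa19c = 0x7e62
+ 0x0364 = 0x81c6
One's complement: ~0x81c6
Checksum = 0x7e39


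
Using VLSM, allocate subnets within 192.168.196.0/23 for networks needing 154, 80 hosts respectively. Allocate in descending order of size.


154 hosts -> /24 (254 usable): 192.168.196.0/24
80 hosts -> /25 (126 usable): 192.168.197.0/25
Allocation: 192.168.196.0/24 (154 hosts, 254 usable); 192.168.197.0/25 (80 hosts, 126 usable)


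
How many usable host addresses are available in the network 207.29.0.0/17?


Host bits = 32 - 17 = 15
Total addresses = 2^15 = 32768
Usable = total - 2 (network and broadcast)
Usable hosts: 32766


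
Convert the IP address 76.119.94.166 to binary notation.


76 = 01001100
119 = 01110111
94 = 01011110
166 = 10100110
Binary: 01001100.01110111.01011110.10100110


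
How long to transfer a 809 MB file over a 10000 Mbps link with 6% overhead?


Effective throughput = 10000 * (1 - 6/100) = 9400 Mbps
File size in Mb = 809 * 8 = 6472 Mb
Time = 6472 / 9400
Time = 0.6885 seconds


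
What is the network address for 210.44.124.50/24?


IP:   11010010.00101100.01111100.00110010
Mask: 11111111.11111111.11111111.00000000
AND operation:
Net:  11010010.00101100.01111100.00000000
Network: 210.44.124.0/24


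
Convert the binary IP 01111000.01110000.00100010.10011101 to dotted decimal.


01111000 = 120
01110000 = 112
00100010 = 34
10011101 = 157
IP: 120.112.34.157


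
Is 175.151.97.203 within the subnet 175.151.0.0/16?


Subnet network: 175.151.0.0
Test IP AND mask: 175.151.0.0
Yes, 175.151.97.203 is in 175.151.0.0/16


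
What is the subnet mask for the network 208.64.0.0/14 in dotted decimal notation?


/14 means 14 network bits, 18 host bits
Binary: 11111111111111000000000000000000
Mask: 255.252.0.0


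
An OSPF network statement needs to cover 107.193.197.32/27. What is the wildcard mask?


Subnet mask: 255.255.255.224
Wildcard = 255.255.255.255 - subnet mask
255 - 255 = 0
255 - 255 = 0
255 - 255 = 0
255 - 224 = 31
Wildcard: 0.0.0.31


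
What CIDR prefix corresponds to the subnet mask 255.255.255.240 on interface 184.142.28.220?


Binary: 11111111.11111111.11111111.11110000
Count leading 1s
Prefix: /28


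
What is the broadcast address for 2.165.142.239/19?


Network: 2.165.128.0/19
Host bits = 13
Set all host bits to 1:
Broadcast: 2.165.159.255


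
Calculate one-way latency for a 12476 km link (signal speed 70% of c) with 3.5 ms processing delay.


Speed = 0.7 * 3e5 km/s = 210000 km/s
Propagation delay = 12476 / 210000 = 0.0594 s = 59.4095 ms
Processing delay = 3.5 ms
Total one-way latency = 62.9095 ms


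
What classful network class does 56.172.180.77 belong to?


First octet: 56
Binary: 00111000
0xxxxxxx -> Class A (1-126)
Class A, default mask 255.0.0.0 (/8)


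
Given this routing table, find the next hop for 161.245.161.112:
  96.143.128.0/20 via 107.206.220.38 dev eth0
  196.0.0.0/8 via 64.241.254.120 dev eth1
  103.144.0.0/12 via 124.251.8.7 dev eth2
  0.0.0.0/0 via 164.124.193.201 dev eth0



Longest prefix match for 161.245.161.112:
  /20 96.143.128.0: no
  /8 196.0.0.0: no
  /12 103.144.0.0: no
  /0 0.0.0.0: MATCH
Selected: next-hop 164.124.193.201 via eth0 (matched /0)


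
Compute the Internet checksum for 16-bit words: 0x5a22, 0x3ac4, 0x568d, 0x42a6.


Sum all words (with carry folding):
+ 0x5a22 = 0x5a22
+ 0x3ac4 = 0x94e6
+ 0x568d = 0xeb73
+ 0x42a6 = 0x2e1a
One's complement: ~0x2e1a
Checksum = 0xd1e5


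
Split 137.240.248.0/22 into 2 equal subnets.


New prefix = 22 + 1 = 23
Each subnet has 512 addresses
  137.240.248.0/23
  137.240.250.0/23
Subnets: 137.240.248.0/23, 137.240.250.0/23


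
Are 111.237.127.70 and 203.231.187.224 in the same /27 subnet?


Mask: 255.255.255.224
111.237.127.70 AND mask = 111.237.127.64
203.231.187.224 AND mask = 203.231.187.224
No, different subnets (111.237.127.64 vs 203.231.187.224)


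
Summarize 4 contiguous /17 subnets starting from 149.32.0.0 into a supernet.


Original prefix: /17
Number of subnets: 4 = 2^2
New prefix = 17 - 2 = 15
Supernet: 149.32.0.0/15


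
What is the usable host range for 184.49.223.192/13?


Network: 184.48.0.0
Broadcast: 184.55.255.255
First usable = network + 1
Last usable = broadcast - 1
Range: 184.48.0.1 to 184.55.255.254


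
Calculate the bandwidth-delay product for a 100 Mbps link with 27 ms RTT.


BDP = bandwidth * RTT
= 100 Mbps * 27 ms
= 100 * 1e6 * 27 / 1000 bits
= 2700000 bits
= 337500 bytes
= 329.5898 KB
BDP = 2700000 bits (337500 bytes)


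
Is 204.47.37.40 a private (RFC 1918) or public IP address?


RFC 1918 private ranges:
  10.0.0.0/8 (10.0.0.0 - 10.255.255.255)
  172.16.0.0/12 (172.16.0.0 - 172.31.255.255)
  192.168.0.0/16 (192.168.0.0 - 192.168.255.255)
Public (not in any RFC 1918 range)


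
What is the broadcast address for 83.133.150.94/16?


Network: 83.133.0.0/16
Host bits = 16
Set all host bits to 1:
Broadcast: 83.133.255.255


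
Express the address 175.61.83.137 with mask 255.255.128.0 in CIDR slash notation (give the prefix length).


Binary: 11111111.11111111.10000000.00000000
Count leading 1s
Prefix: /17


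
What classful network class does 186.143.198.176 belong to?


First octet: 186
Binary: 10111010
10xxxxxx -> Class B (128-191)
Class B, default mask 255.255.0.0 (/16)


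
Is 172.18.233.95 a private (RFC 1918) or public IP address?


RFC 1918 private ranges:
  10.0.0.0/8 (10.0.0.0 - 10.255.255.255)
  172.16.0.0/12 (172.16.0.0 - 172.31.255.255)
  192.168.0.0/16 (192.168.0.0 - 192.168.255.255)
Private (in 172.16.0.0/12)


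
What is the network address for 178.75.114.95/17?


IP:   10110010.01001011.01110010.01011111
Mask: 11111111.11111111.10000000.00000000
AND operation:
Net:  10110010.01001011.00000000.00000000
Network: 178.75.0.0/17


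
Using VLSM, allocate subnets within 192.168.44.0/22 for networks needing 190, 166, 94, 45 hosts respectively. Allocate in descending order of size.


190 hosts -> /24 (254 usable): 192.168.44.0/24
166 hosts -> /24 (254 usable): 192.168.45.0/24
94 hosts -> /25 (126 usable): 192.168.46.0/25
45 hosts -> /26 (62 usable): 192.168.46.128/26
Allocation: 192.168.44.0/24 (190 hosts, 254 usable); 192.168.45.0/24 (166 hosts, 254 usable); 192.168.46.0/25 (94 hosts, 126 usable); 192.168.46.128/26 (45 hosts, 62 usable)


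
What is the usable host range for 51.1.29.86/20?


Network: 51.1.16.0
Broadcast: 51.1.31.255
First usable = network + 1
Last usable = broadcast - 1
Range: 51.1.16.1 to 51.1.31.254


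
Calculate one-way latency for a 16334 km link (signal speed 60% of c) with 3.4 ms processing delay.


Speed = 0.6 * 3e5 km/s = 180000 km/s
Propagation delay = 16334 / 180000 = 0.0907 s = 90.7444 ms
Processing delay = 3.4 ms
Total one-way latency = 94.1444 ms


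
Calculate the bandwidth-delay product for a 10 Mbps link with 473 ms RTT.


BDP = bandwidth * RTT
= 10 Mbps * 473 ms
= 10 * 1e6 * 473 / 1000 bits
= 4730000 bits
= 591250 bytes
= 577.3926 KB
BDP = 4730000 bits (591250 bytes)


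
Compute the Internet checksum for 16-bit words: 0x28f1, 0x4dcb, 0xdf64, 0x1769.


Sum all words (with carry folding):
+ 0x28f1 = 0x28f1
+ 0x4dcb = 0x76bc
+ 0xdf64 = 0x5621
+ 0x1769 = 0x6d8a
One's complement: ~0x6d8a
Checksum = 0x9275


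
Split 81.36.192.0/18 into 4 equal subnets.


New prefix = 18 + 2 = 20
Each subnet has 4096 addresses
  81.36.192.0/20
  81.36.208.0/20
  81.36.224.0/20
  81.36.240.0/20
Subnets: 81.36.192.0/20, 81.36.208.0/20, 81.36.224.0/20, 81.36.240.0/20


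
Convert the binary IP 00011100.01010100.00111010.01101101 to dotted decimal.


00011100 = 28
01010100 = 84
00111010 = 58
01101101 = 109
IP: 28.84.58.109


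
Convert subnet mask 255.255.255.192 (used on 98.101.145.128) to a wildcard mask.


Subnet mask: 255.255.255.192
Wildcard = 255.255.255.255 - subnet mask
255 - 255 = 0
255 - 255 = 0
255 - 255 = 0
255 - 192 = 63
Wildcard: 0.0.0.63


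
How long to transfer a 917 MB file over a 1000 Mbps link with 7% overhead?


Effective throughput = 1000 * (1 - 7/100) = 930.0 Mbps
File size in Mb = 917 * 8 = 7336 Mb
Time = 7336 / 930.0
Time = 7.8882 seconds


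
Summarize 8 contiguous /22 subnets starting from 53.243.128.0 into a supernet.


Original prefix: /22
Number of subnets: 8 = 2^3
New prefix = 22 - 3 = 19
Supernet: 53.243.128.0/19


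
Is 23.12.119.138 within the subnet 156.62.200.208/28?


Subnet network: 156.62.200.208
Test IP AND mask: 23.12.119.128
No, 23.12.119.138 is not in 156.62.200.208/28


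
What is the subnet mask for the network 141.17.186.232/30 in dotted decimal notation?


/30 means 30 network bits, 2 host bits
Binary: 11111111111111111111111111111100
Mask: 255.255.255.252


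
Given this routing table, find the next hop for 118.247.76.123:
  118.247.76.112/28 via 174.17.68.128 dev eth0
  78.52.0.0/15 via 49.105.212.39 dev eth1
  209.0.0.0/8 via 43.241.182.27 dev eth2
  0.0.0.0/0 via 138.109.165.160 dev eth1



Longest prefix match for 118.247.76.123:
  /28 118.247.76.112: MATCH
  /15 78.52.0.0: no
  /8 209.0.0.0: no
  /0 0.0.0.0: MATCH
Selected: next-hop 174.17.68.128 via eth0 (matched /28)


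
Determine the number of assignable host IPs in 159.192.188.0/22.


Host bits = 32 - 22 = 10
Total addresses = 2^10 = 1024
Usable = total - 2 (network and broadcast)
Usable hosts: 1022


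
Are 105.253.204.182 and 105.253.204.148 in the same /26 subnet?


Mask: 255.255.255.192
105.253.204.182 AND mask = 105.253.204.128
105.253.204.148 AND mask = 105.253.204.128
Yes, same subnet (105.253.204.128)


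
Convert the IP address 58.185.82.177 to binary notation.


58 = 00111010
185 = 10111001
82 = 01010010
177 = 10110001
Binary: 00111010.10111001.01010010.10110001


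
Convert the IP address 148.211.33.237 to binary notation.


148 = 10010100
211 = 11010011
33 = 00100001
237 = 11101101
Binary: 10010100.11010011.00100001.11101101


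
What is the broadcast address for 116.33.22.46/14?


Network: 116.32.0.0/14
Host bits = 18
Set all host bits to 1:
Broadcast: 116.35.255.255


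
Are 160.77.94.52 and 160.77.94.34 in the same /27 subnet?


Mask: 255.255.255.224
160.77.94.52 AND mask = 160.77.94.32
160.77.94.34 AND mask = 160.77.94.32
Yes, same subnet (160.77.94.32)


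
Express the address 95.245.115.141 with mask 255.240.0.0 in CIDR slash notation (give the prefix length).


Binary: 11111111.11110000.00000000.00000000
Count leading 1s
Prefix: /12


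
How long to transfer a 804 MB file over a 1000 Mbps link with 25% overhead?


Effective throughput = 1000 * (1 - 25/100) = 750 Mbps
File size in Mb = 804 * 8 = 6432 Mb
Time = 6432 / 750
Time = 8.576 seconds


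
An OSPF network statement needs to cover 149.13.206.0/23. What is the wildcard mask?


Subnet mask: 255.255.254.0
Wildcard = 255.255.255.255 - subnet mask
255 - 255 = 0
255 - 255 = 0
255 - 254 = 1
255 - 0 = 255
Wildcard: 0.0.1.255


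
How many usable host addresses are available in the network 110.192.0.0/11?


Host bits = 32 - 11 = 21
Total addresses = 2^21 = 2097152
Usable = total - 2 (network and broadcast)
Usable hosts: 2097150


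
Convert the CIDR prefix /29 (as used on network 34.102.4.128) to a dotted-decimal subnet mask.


/29 means 29 network bits, 3 host bits
Binary: 11111111111111111111111111111000
Mask: 255.255.255.248


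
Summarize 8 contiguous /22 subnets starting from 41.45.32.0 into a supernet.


Original prefix: /22
Number of subnets: 8 = 2^3
New prefix = 22 - 3 = 19
Supernet: 41.45.32.0/19


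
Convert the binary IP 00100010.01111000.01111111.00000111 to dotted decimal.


00100010 = 34
01111000 = 120
01111111 = 127
00000111 = 7
IP: 34.120.127.7


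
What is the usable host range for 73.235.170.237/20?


Network: 73.235.160.0
Broadcast: 73.235.175.255
First usable = network + 1
Last usable = broadcast - 1
Range: 73.235.160.1 to 73.235.175.254


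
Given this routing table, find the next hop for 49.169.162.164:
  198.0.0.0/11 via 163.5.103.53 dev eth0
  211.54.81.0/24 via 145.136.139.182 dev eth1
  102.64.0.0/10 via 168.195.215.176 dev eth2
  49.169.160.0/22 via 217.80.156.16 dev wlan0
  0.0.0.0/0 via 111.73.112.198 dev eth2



Longest prefix match for 49.169.162.164:
  /11 198.0.0.0: no
  /24 211.54.81.0: no
  /10 102.64.0.0: no
  /22 49.169.160.0: MATCH
  /0 0.0.0.0: MATCH
Selected: next-hop 217.80.156.16 via wlan0 (matched /22)


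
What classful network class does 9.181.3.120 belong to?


First octet: 9
Binary: 00001001
0xxxxxxx -> Class A (1-126)
Class A, default mask 255.0.0.0 (/8)


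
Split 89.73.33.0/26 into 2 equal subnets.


New prefix = 26 + 1 = 27
Each subnet has 32 addresses
  89.73.33.0/27
  89.73.33.32/27
Subnets: 89.73.33.0/27, 89.73.33.32/27


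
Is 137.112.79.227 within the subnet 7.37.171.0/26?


Subnet network: 7.37.171.0
Test IP AND mask: 137.112.79.192
No, 137.112.79.227 is not in 7.37.171.0/26


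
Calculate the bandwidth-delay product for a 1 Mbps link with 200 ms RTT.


BDP = bandwidth * RTT
= 1 Mbps * 200 ms
= 1 * 1e6 * 200 / 1000 bits
= 200000 bits
= 25000 bytes
= 24.4141 KB
BDP = 200000 bits (25000 bytes)


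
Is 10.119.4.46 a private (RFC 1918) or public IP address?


RFC 1918 private ranges:
  10.0.0.0/8 (10.0.0.0 - 10.255.255.255)
  172.16.0.0/12 (172.16.0.0 - 172.31.255.255)
  192.168.0.0/16 (192.168.0.0 - 192.168.255.255)
Private (in 10.0.0.0/8)


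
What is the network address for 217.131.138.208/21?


IP:   11011001.10000011.10001010.11010000
Mask: 11111111.11111111.11111000.00000000
AND operation:
Net:  11011001.10000011.10001000.00000000
Network: 217.131.136.0/21


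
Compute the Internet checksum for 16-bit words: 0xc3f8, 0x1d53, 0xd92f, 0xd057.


Sum all words (with carry folding):
+ 0xc3f8 = 0xc3f8
+ 0x1d53 = 0xe14b
+ 0xd92f = 0xba7b
+ 0xd057 = 0x8ad3
One's complement: ~0x8ad3
Checksum = 0x752c


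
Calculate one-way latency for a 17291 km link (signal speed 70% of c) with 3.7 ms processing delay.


Speed = 0.7 * 3e5 km/s = 210000 km/s
Propagation delay = 17291 / 210000 = 0.0823 s = 82.3381 ms
Processing delay = 3.7 ms
Total one-way latency = 86.0381 ms


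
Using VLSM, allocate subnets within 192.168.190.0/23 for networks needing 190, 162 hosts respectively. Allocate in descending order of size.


190 hosts -> /24 (254 usable): 192.168.190.0/24
162 hosts -> /24 (254 usable): 192.168.191.0/24
Allocation: 192.168.190.0/24 (190 hosts, 254 usable); 192.168.191.0/24 (162 hosts, 254 usable)


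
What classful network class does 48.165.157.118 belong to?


First octet: 48
Binary: 00110000
0xxxxxxx -> Class A (1-126)
Class A, default mask 255.0.0.0 (/8)


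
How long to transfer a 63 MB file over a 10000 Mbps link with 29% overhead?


Effective throughput = 10000 * (1 - 29/100) = 7100 Mbps
File size in Mb = 63 * 8 = 504 Mb
Time = 504 / 7100
Time = 0.071 seconds


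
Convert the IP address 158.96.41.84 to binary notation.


158 = 10011110
96 = 01100000
41 = 00101001
84 = 01010100
Binary: 10011110.01100000.00101001.01010100


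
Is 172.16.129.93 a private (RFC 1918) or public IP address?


RFC 1918 private ranges:
  10.0.0.0/8 (10.0.0.0 - 10.255.255.255)
  172.16.0.0/12 (172.16.0.0 - 172.31.255.255)
  192.168.0.0/16 (192.168.0.0 - 192.168.255.255)
Private (in 172.16.0.0/12)


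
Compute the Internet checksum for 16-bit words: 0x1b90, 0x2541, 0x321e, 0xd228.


Sum all words (with carry folding):
+ 0x1b90 = 0x1b90
+ 0x2541 = 0x40d1
+ 0x321e = 0x72ef
+ 0xd228 = 0x4518
One's complement: ~0x4518
Checksum = 0xbae7


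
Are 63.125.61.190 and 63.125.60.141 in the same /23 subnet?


Mask: 255.255.254.0
63.125.61.190 AND mask = 63.125.60.0
63.125.60.141 AND mask = 63.125.60.0
Yes, same subnet (63.125.60.0)


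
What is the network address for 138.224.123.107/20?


IP:   10001010.11100000.01111011.01101011
Mask: 11111111.11111111.11110000.00000000
AND operation:
Net:  10001010.11100000.01110000.00000000
Network: 138.224.112.0/20


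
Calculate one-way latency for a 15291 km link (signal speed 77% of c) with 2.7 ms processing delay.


Speed = 0.77 * 3e5 km/s = 231000 km/s
Propagation delay = 15291 / 231000 = 0.0662 s = 66.1948 ms
Processing delay = 2.7 ms
Total one-way latency = 68.8948 ms


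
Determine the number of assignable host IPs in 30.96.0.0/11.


Host bits = 32 - 11 = 21
Total addresses = 2^21 = 2097152
Usable = total - 2 (network and broadcast)
Usable hosts: 2097150


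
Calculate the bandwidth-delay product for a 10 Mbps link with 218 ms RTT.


BDP = bandwidth * RTT
= 10 Mbps * 218 ms
= 10 * 1e6 * 218 / 1000 bits
= 2180000 bits
= 272500 bytes
= 266.1133 KB
BDP = 2180000 bits (272500 bytes)


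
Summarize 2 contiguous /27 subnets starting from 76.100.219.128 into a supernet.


Original prefix: /27
Number of subnets: 2 = 2^1
New prefix = 27 - 1 = 26
Supernet: 76.100.219.128/26


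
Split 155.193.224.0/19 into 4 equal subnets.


New prefix = 19 + 2 = 21
Each subnet has 2048 addresses
  155.193.224.0/21
  155.193.232.0/21
  155.193.240.0/21
  155.193.248.0/21
Subnets: 155.193.224.0/21, 155.193.232.0/21, 155.193.240.0/21, 155.193.248.0/21
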